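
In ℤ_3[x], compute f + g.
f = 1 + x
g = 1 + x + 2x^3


Add coefficients mod 3:
x^0: 1 + 1 = 2 (mod 3)
x^1: 1 + 1 = 2 (mod 3)
x^2: 0 + 0 = 0 (mod 3)
x^3: 0 + 2 = 2 (mod 3)
Result: 2 + 2x + 2x^3

f + g = 2 + 2x + 2x^3


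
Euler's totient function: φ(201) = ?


Factor n: 201 = 3 × 67
φ(n) = n · ∏(1 - 1/p) over distinct primes p | n
φ(201) = 201 · (1 - 1/3) · (1 - 1/67) = 132

φ(201) = 132


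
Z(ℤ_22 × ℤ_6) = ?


Z(G) = {g ∈ G | gx = xg for all x ∈ G}
Direct product of abelian groups is abelian, so Z(G) = G

Z(ℤ_22 × ℤ_6) = ℤ_22 × ℤ_6


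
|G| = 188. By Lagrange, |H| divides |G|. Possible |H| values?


Lagrange's theorem: |H| divides |G|
|G| = 188
Divisors of 188: 1, 2, 4, 47, 94, 188

Possible subgroup orders: {1, 2, 4, 47, 94, 188}


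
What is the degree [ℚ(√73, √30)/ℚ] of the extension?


[ℚ(√73,√30):ℚ] = [ℚ(√73,√30):ℚ(√73)]·[ℚ(√73):ℚ] = 2·2 = 4

[ℚ(√73, √30)/ℚ] = 4


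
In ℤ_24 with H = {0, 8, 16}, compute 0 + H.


0 + H = {0 + h (mod 24) : h ∈ H}
0+0=0, 0+8=8, 0+16=16

0 + H = {0, 8, 16}


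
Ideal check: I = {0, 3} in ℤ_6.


Check ideal conditions for I = {0, 3} in ℤ_6:
(1) I is an additive subgroup? Yes
(2) For r ∈ ℤ_6 and a ∈ I: r·a ∈ I? Yes

Yes, I is an ideal of ℤ_6


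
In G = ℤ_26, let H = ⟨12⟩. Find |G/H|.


|⟨12⟩| = n / gcd(12, 26) = 26 / 2 = 13
H is normal (ℤ_26 is abelian).
|G/H| = |G| / |H| = 26 / 13 = 2

|G/H| = 2


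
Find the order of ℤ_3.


ℤ_n has n elements.

|ℤ_3| = 3


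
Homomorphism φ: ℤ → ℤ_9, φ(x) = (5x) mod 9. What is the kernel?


Kernel = preimage of identity
ker(φ) = {x ∈ ℤ : 5x ≡ 0 (mod 9)}. gcd(5,9) = 1, so 5x ≡ 0 (mod 9) ⟺ x ≡ 0 (mod 9/1 = 9). Hence ker(φ) = 9ℤ

ker(φ) = 9ℤ


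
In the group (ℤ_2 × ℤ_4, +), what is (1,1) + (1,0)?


Operation: componentwise addition mod (2, 4)
(1,1) + (1,0) = ((a₁+b₁) mod 2, (a₂+b₂) mod 4) with a = (1,1), b = (1,0)

(1,1) + (1,0) = (0,1)


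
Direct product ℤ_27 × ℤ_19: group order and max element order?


|ℤ_27 × ℤ_19| = 27 × 19 = 513
Max element order = lcm(27,19) = 513
Cyclic? Yes (gcd=1)

|ℤ_27×ℤ_19| = 513, max element order = 513


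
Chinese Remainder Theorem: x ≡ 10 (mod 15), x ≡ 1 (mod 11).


m₁ = 15, m₂ = 11, gcd = 1, so CRT applies. M = m₁·m₂ = 165
Let M₁ = M/m₁ = 11, M₂ = M/m₂ = 15
Find y₁ ≡ M₁⁻¹ (mod m₁): 11⁻¹ ≡ 11 (mod 15)
Find y₂ ≡ M₂⁻¹ (mod m₂): 15⁻¹ ≡ 3 (mod 11)
x = a₁·M₁·y₁ + a₂·M₂·y₂ = 10·11·11 + 1·15·3 = 1255
Reduce mod 165: x ≡ 100
Check: 100 mod 15 = 10 ✓, 100 mod 11 = 1 ✓

x ≡ 100 (mod 165)


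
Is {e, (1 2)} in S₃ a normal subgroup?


H = {e, (1 2)} in S₃
(1 3)(1 2)(1 3)⁻¹ = (2 3) ∉ {e, (1 2)}, so it is not normal

No, not a normal subgroup


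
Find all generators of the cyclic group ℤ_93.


g generates ℤ_n iff gcd(g,n) = 1
Prime factors of 93: 3, 31
Generators are g ∈ {1,...,92} not divisible by any of these primes.
Generators: {1, 2, 4, 5, 7, 8, 10, 11, 13, 14, 16, 17, 19, 20, 22, 23, 25, 26, 28, 29, 32, 34, 35, 37, 38, 40, 41, 43, 44, 46, 47, 49, 50, 52, 53, 55, 56, 58, 59, 61, 64, 65, 67, 68, 70, 71, 73, 74, 76, 77, 79, 80, 82, 83, 85, 86, 88, 89, 91, 92}
Number of generators = φ(93) = 60

Generators of ℤ_93 = {1, 2, 4, 5, 7, 8, 10, 11, 13, 14, 16, 17, 19, 20, 22, 23, 25, 26, 28, 29, 32, 34, 35, 37, 38, 40, 41, 43, 44, 46, 47, 49, 50, 52, 53, 55, 56, 58, 59, 61, 64, 65, 67, 68, 70, 71, 73, 74, 76, 77, 79, 80, 82, 83, 85, 86, 88, 89, 91, 92}


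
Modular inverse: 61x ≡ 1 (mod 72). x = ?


Use the extended Euclidean algorithm to write 1 = 61·s + 72·t; then s mod 72 is the inverse.
Euclidean algorithm:
  61 = 0·72 + 61
  72 = 1·61 + 11
  61 = 5·11 + 6
  11 = 1·6 + 5
  6 = 1·5 + 1
  5 = 5·1 + 0
gcd(61,72) = 1
Back-substitution gives: 61·(13) + 72·(-11) = 1
So 61⁻¹ ≡ 13 ≡ 13 (mod 72)
Check: 61 × 13 = 793 ≡ 1 (mod 72) ✓

61⁻¹ ≡ 13 (mod 72)


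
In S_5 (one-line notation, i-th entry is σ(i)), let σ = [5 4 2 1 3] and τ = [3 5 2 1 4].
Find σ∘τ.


σ∘τ: apply τ first, then σ
1 →τ 3 →σ 2
2 →τ 5 →σ 3
3 →τ 2 →σ 4
4 →τ 1 →σ 5
5 →τ 4 →σ 1

σ∘τ = [2 3 4 5 1]


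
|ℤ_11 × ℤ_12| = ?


|A × B| = |A| · |B|
|ℤ_11 × ℤ_12| = 11 × 12 = 132

|ℤ_11 × ℤ_12| = 132


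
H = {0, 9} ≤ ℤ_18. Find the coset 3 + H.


3 + H = {3 + h (mod 18) : h ∈ H}
3+0=3, 3+9=12

3 + H = {3, 12}


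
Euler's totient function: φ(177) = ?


Factor n: 177 = 3 × 59
φ(n) = n · ∏(1 - 1/p) over distinct primes p | n
φ(177) = 177 · (1 - 1/3) · (1 - 1/59) = 116

φ(177) = 116


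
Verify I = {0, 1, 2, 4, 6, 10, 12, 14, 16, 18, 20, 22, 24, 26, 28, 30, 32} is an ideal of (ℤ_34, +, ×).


Check ideal conditions for I = {0, 1, 2, 4, 6, 10, 12, 14, 16, 18, 20, 22, 24, 26, 28, 30, 32} in ℤ_34:
(1) I is an additive subgroup? No
(2) For r ∈ ℤ_34 and a ∈ I: r·a ∈ I? No  [counterexample: r=2, a=4, r·a mod 34 = 8 ∉ I]

No, I is not an ideal of ℤ_34


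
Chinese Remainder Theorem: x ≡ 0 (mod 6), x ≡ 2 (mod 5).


m₁ = 6, m₂ = 5, gcd = 1, so CRT applies. M = m₁·m₂ = 30
Let M₁ = M/m₁ = 5, M₂ = M/m₂ = 6
Find y₁ ≡ M₁⁻¹ (mod m₁): 5⁻¹ ≡ 5 (mod 6)
Find y₂ ≡ M₂⁻¹ (mod m₂): 6⁻¹ ≡ 1 (mod 5)
x = a₁·M₁·y₁ + a₂·M₂·y₂ = 0·5·5 + 2·6·1 = 12
Reduce mod 30: x ≡ 12
Check: 12 mod 6 = 0 ✓, 12 mod 5 = 2 ✓

x ≡ 12 (mod 30)


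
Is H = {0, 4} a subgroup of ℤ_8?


Subgroup test for H = {0, 4} in (ℤ_8, +):
(1) 0 ∈ H? Yes
(2) Closure: for all a,b ∈ H, (a+b) mod 8 ∈ H? Yes
(3) Inverses: for all a ∈ H, -a mod 8 ∈ H? Yes

Yes, H is a subgroup of ℤ_8


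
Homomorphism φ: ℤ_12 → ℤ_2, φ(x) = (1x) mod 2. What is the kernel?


Kernel = preimage of identity
ker(φ) = {x ∈ ℤ_12 : 1x ≡ 0 (mod 2)}. Since 2 | 12, φ is well-defined. The kernel is the cyclic subgroup ⟨2⟩ of ℤ_12 (order 6), i.e. {0, 2, 4, 6, 8, 10}

ker(φ) = {0, 2, 4, 6, 8, 10}


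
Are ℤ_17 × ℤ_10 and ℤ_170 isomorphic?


Comparing ℤ_17 × ℤ_10 and ℤ_170:
gcd(17,10) = 1, so ℤ_17 × ℤ_10 ≅ ℤ_170 (CRT)

Yes, ℤ_17 × ℤ_10 ≅ ℤ_170


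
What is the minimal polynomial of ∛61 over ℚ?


∛61 satisfies x³ - 61 = 0, irreducible over ℚ (no rational root; 61 is not a perfect cube)

Minimal polynomial: x³ - 61


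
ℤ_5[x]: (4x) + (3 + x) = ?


Add coefficients mod 5:
x^0: 0 + 3 = 3 (mod 5)
x^1: 4 + 1 = 0 (mod 5)
Result: 3

f + g = 3


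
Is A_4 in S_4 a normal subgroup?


H = A_4 in S_4
A_4 has index 2 in S_4, and every subgroup of index 2 is normal

Yes, normal subgroup


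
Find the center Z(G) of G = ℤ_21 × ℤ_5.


Z(G) = {g ∈ G | gx = xg for all x ∈ G}
Direct product of abelian groups is abelian, so Z(G) = G

Z(ℤ_21 × ℤ_5) = ℤ_21 × ℤ_5


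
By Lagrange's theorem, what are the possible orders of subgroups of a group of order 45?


Lagrange's theorem: |H| divides |G|
|G| = 45
Divisors of 45: 1, 3, 5, 9, 15, 45

Possible subgroup orders: {1, 3, 5, 9, 15, 45}


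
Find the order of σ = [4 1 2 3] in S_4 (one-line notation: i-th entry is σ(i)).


Cycle decomposition: (1 4 3 2)
Cycle lengths: 4
Order = lcm(4) = 4

ord(σ) = 4


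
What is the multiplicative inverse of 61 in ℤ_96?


Use the extended Euclidean algorithm to write 1 = 61·s + 96·t; then s mod 96 is the inverse.
Euclidean algorithm:
  61 = 0·96 + 61
  96 = 1·61 + 35
  61 = 1·35 + 26
  35 = 1·26 + 9
  26 = 2·9 + 8
  9 = 1·8 + 1
  8 = 8·1 + 0
gcd(61,96) = 1
Back-substitution gives: 61·(-11) + 96·(7) = 1
So 61⁻¹ ≡ -11 ≡ 85 (mod 96)
Check: 61 × 85 = 5185 ≡ 1 (mod 96) ✓

61⁻¹ ≡ 85 (mod 96)


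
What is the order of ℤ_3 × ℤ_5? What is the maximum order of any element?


|ℤ_3 × ℤ_5| = 3 × 5 = 15
Max element order = lcm(3,5) = 15
Cyclic? Yes (gcd=1)

|ℤ_3×ℤ_5| = 15, max element order = 15


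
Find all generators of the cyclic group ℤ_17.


g generates ℤ_n iff gcd(g,n) = 1
Prime factors of 17: 17
Generators are g ∈ {1,...,16} not divisible by any of these primes.
Generators: {1, 2, 3, 4, 5, 6, 7, 8, 9, 10, 11, 12, 13, 14, 15, 16}
Number of generators = φ(17) = 16

Generators of ℤ_17 = {1, 2, 3, 4, 5, 6, 7, 8, 9, 10, 11, 12, 13, 14, 15, 16}


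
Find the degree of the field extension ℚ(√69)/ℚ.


√69 has minimal polynomial x² - 69 (irreducible over ℚ since 69 is squarefree)

[ℚ(√69)/ℚ] = 2


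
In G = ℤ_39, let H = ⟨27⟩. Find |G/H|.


|⟨27⟩| = n / gcd(27, 39) = 39 / 3 = 13
H is normal (ℤ_39 is abelian).
|G/H| = |G| / |H| = 39 / 13 = 3

|G/H| = 3


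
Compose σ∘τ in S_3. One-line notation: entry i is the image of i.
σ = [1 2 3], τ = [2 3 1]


σ∘τ: apply τ first, then σ
1 →τ 2 →σ 2
2 →τ 3 →σ 3
3 →τ 1 →σ 1

σ∘τ = [2 3 1]


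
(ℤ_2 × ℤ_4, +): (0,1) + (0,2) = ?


Operation: componentwise addition mod (2, 4)
(0,1) + (0,2) = ((a₁+b₁) mod 2, (a₂+b₂) mod 4) with a = (0,1), b = (0,2)

(0,1) + (0,2) = (0,3)


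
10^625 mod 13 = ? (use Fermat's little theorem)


Fermat's little theorem: if p is prime and gcd(a,p)=1, then a^(p-1) ≡ 1 (mod p)
p = 13 is prime, gcd(10,13) = 1
Reduce exponent: 625 mod 12 = 1
So 10^625 ≡ 10^1 (mod 13)
10^1 mod 13 = 10

10^625 ≡ 10 (mod 13)


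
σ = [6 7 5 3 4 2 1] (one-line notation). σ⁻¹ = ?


To find σ⁻¹, swap domain and range:
σ(1) = 6 → σ⁻¹(6) = 1
σ(2) = 7 → σ⁻¹(7) = 2
σ(3) = 5 → σ⁻¹(5) = 3
σ(4) = 3 → σ⁻¹(3) = 4
σ(5) = 4 → σ⁻¹(4) = 5
σ(6) = 2 → σ⁻¹(2) = 6
σ(7) = 1 → σ⁻¹(1) = 7

σ⁻¹ = [7 6 4 5 3 1 2]


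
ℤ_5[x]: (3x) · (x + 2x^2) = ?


Expand and collect like terms; reduce coefficients mod 5:
x^0: 0·0 = 0 ≡ 0 (mod 5)
x^1: 0·1 + 3·0 = 0 ≡ 0 (mod 5)
x^2: 0·2 + 3·1 = 3 ≡ 3 (mod 5)
x^3: 3·2 = 6 ≡ 1 (mod 5)
Result: 3x^2 + x^3

f · g = 3x^2 + x^3


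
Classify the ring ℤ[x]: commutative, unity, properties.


Polynomial ring over ℤ (an integral domain) is a commutative integral domain with unity 1
Commutative: Yes
Integral domain: Yes
Has unity: Yes

ℤ[x]: Commutative=Yes, Unity=Yes


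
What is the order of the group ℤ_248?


ℤ_n has n elements.

|ℤ_248| = 248


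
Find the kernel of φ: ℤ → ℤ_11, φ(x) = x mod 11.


Kernel = preimage of identity
ker(φ) = {x ∈ ℤ : x ≡ 0 (mod 11)} = 11ℤ = {0, ±11, ±22, ...}

ker(φ) = 11ℤ


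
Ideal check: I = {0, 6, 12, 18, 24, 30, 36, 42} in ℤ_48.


Check ideal conditions for I = {0, 6, 12, 18, 24, 30, 36, 42} in ℤ_48:
(1) I is an additive subgroup? Yes
(2) For r ∈ ℤ_48 and a ∈ I: r·a ∈ I? Yes

Yes, I is an ideal of ℤ_48


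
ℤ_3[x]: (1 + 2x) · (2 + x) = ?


Expand and collect like terms; reduce coefficients mod 3:
x^0: 1·2 = 2 ≡ 2 (mod 3)
x^1: 1·1 + 2·2 = 5 ≡ 2 (mod 3)
x^2: 2·1 = 2 ≡ 2 (mod 3)
Result: 2 + 2x + 2x^2

f · g = 2 + 2x + 2x^2


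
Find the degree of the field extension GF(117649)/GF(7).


GF(117649) = GF(7^6), so the extension degree is 6

[GF(117649)/GF(7)] = 6


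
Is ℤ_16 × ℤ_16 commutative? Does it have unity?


Direct product ring; commutative with unity (1,1); but (1,0)·(0,1) = (0,0) gives zero divisors, so not an integral domain
Commutative: Yes
Integral domain: No
Has unity: Yes

ℤ_16 × ℤ_16: Commutative=Yes, Unity=Yes


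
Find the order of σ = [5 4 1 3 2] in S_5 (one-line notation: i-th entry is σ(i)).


Cycle decomposition: (1 5 2 4 3)
Cycle lengths: 5
Order = lcm(5) = 5

ord(σ) = 5


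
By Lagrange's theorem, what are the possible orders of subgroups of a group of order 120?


Lagrange's theorem: |H| divides |G|
|G| = 120
Divisors of 120: 1, 2, 3, 4, 5, 6, 8, 10, 12, 15, 20, 24, 30, 40, 60, 120

Possible subgroup orders: {1, 2, 3, 4, 5, 6, 8, 10, 12, 15, 20, 24, 30, 40, 60, 120}


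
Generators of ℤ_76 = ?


g generates ℤ_n iff gcd(g,n) = 1
Prime factors of 76: 2, 19
Generators are g ∈ {1,...,75} not divisible by any of these primes.
Generators: {1, 3, 5, 7, 9, 11, 13, 15, 17, 21, 23, 25, 27, 29, 31, 33, 35, 37, 39, 41, 43, 45, 47, 49, 51, 53, 55, 59, 61, 63, 65, 67, 69, 71, 73, 75}
Number of generators = φ(76) = 36

Generators of ℤ_76 = {1, 3, 5, 7, 9, 11, 13, 15, 17, 21, 23, 25, 27, 29, 31, 33, 35, 37, 39, 41, 43, 45, 47, 49, 51, 53, 55, 59, 61, 63, 65, 67, 69, 71, 73, 75}


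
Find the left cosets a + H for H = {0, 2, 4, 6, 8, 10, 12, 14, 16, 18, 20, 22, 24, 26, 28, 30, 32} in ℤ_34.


H = {0, 2, 4, 6, 8, 10, 12, 14, 16, 18, 20, 22, 24, 26, 28, 30, 32}, |H| = 17
Number of cosets = |G|/|H| = 34/17 = 2
0 + H = {0, 2, 4, 6, 8, 10, 12, 14, 16, 18, 20, 22, 24, 26, 28, 30, 32}
1 + H = {1, 3, 5, 7, 9, 11, 13, 15, 17, 19, 21, 23, 25, 27, 29, 31, 33}

Cosets: 0+H={0,2,4,6,8,10,12,14,16,18,20,22,24,26,28,30,32}; 1+H={1,3,5,7,9,11,13,15,17,19,21,23,25,27,29,31,33}


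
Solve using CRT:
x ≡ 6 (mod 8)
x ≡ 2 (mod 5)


m₁ = 8, m₂ = 5, gcd = 1, so CRT applies. M = m₁·m₂ = 40
Let M₁ = M/m₁ = 5, M₂ = M/m₂ = 8
Find y₁ ≡ M₁⁻¹ (mod m₁): 5⁻¹ ≡ 5 (mod 8)
Find y₂ ≡ M₂⁻¹ (mod m₂): 8⁻¹ ≡ 2 (mod 5)
x = a₁·M₁·y₁ + a₂·M₂·y₂ = 6·5·5 + 2·8·2 = 182
Reduce mod 40: x ≡ 22
Check: 22 mod 8 = 6 ✓, 22 mod 5 = 2 ✓

x ≡ 22 (mod 40)


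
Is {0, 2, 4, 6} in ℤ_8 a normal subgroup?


H = {0, 2, 4, 6} in ℤ_8
ℤ_8 is abelian; every subgroup of an abelian group is normal

Yes, normal subgroup


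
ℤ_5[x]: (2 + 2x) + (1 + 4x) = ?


Add coefficients mod 5:
x^0: 2 + 1 = 3 (mod 5)
x^1: 2 + 4 = 1 (mod 5)
Result: 3 + x

f + g = 3 + x


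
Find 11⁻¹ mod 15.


Use the extended Euclidean algorithm to write 1 = 11·s + 15·t; then s mod 15 is the inverse.
Euclidean algorithm:
  11 = 0·15 + 11
  15 = 1·11 + 4
  11 = 2·4 + 3
  4 = 1·3 + 1
  3 = 3·1 + 0
gcd(11,15) = 1
Back-substitution gives: 11·(-4) + 15·(3) = 1
So 11⁻¹ ≡ -4 ≡ 11 (mod 15)
Check: 11 × 11 = 121 ≡ 1 (mod 15) ✓

11⁻¹ ≡ 11 (mod 15)


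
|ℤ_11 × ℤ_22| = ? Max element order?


|ℤ_11 × ℤ_22| = 11 × 22 = 242
Max element order = lcm(11,22) = 22
Cyclic? No (gcd=11)

|ℤ_11×ℤ_22| = 242, max element order = 22


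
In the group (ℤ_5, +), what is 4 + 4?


Operation: addition mod 5
4 + 4 = (a + b) mod 5 with a = 4, b = 4

4 + 4 = 3


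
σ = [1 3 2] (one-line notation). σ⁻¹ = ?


To find σ⁻¹, swap domain and range:
σ(1) = 1 → σ⁻¹(1) = 1
σ(2) = 3 → σ⁻¹(3) = 2
σ(3) = 2 → σ⁻¹(2) = 3

σ⁻¹ = [1 3 2]


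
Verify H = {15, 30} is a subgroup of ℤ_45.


Subgroup test for H = {15, 30} in (ℤ_45, +):
(1) 0 ∈ H? No
(2) Closure: for all a,b ∈ H, (a+b) mod 45 ∈ H? No  [counterexample: 15 + 30 = 0 ∉ H]
(3) Inverses: for all a ∈ H, -a mod 45 ∈ H? Yes

No, H is not a subgroup of ℤ_45


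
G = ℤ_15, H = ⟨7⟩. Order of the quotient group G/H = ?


|⟨7⟩| = n / gcd(7, 15) = 15 / 1 = 15
H is normal (ℤ_15 is abelian).
|G/H| = |G| / |H| = 15 / 15 = 1

|G/H| = 1


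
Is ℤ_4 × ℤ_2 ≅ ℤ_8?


Comparing ℤ_4 × ℤ_2 and ℤ_8:
gcd(4,2) = 2 ≠ 1. Max element order in ℤ_4×ℤ_2 is lcm(4,2) = 4 < 8, so it has no element of order 8

No, ℤ_4 × ℤ_2 ≇ ℤ_8


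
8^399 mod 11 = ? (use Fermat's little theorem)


Fermat's little theorem: if p is prime and gcd(a,p)=1, then a^(p-1) ≡ 1 (mod p)
p = 11 is prime, gcd(8,11) = 1
Reduce exponent: 399 mod 10 = 9
So 8^399 ≡ 8^9 (mod 11)
8^9 mod 11 = 7

8^399 ≡ 7 (mod 11)


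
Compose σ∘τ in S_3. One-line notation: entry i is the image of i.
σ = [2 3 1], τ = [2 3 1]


σ∘τ: apply τ first, then σ
1 →τ 2 →σ 3
2 →τ 3 →σ 1
3 →τ 1 →σ 2

σ∘τ = [3 1 2]


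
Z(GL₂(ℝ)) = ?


Z(G) = {g ∈ G | gx = xg for all x ∈ G}
Only scalar multiples of the identity commute with all invertible matrices

Z(GL₂(ℝ)) = {aI : a ∈ ℝ, a ≠ 0}


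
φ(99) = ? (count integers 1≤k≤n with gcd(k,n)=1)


Factor n: 99 = 3^2 × 11
φ(n) = n · ∏(1 - 1/p) over distinct primes p | n
φ(99) = 99 · (1 - 1/3) · (1 - 1/11) = 60

φ(99) = 60


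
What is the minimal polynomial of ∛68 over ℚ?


∛68 satisfies x³ - 68 = 0, irreducible over ℚ (no rational root; 68 is not a perfect cube)

Minimal polynomial: x³ - 68


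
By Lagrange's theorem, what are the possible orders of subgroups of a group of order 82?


Lagrange's theorem: |H| divides |G|
|G| = 82
Divisors of 82: 1, 2, 41, 82

Possible subgroup orders: {1, 2, 41, 82}


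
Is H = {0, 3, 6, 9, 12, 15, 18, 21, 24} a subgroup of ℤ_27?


Subgroup test for H = {0, 3, 6, 9, 12, 15, 18, 21, 24} in (ℤ_27, +):
(1) 0 ∈ H? Yes
(2) Closure: for all a,b ∈ H, (a+b) mod 27 ∈ H? Yes
(3) Inverses: for all a ∈ H, -a mod 27 ∈ H? Yes

Yes, H is a subgroup of ℤ_27


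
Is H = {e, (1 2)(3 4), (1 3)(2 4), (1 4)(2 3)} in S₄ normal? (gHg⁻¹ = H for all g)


H = {e, (1 2)(3 4), (1 3)(2 4), (1 4)(2 3)} in S₄
This is the Klein four-group V₄; it is normal in S₄ (it is a union of conjugacy classes)

Yes, normal subgroup


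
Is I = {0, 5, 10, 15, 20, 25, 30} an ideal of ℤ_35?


Check ideal conditions for I = {0, 5, 10, 15, 20, 25, 30} in ℤ_35:
(1) I is an additive subgroup? Yes
(2) For r ∈ ℤ_35 and a ∈ I: r·a ∈ I? Yes

Yes, I is an ideal of ℤ_35


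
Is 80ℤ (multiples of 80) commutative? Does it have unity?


80ℤ is a commutative ring under +,× but has no multiplicative identity (1 ∉ 80ℤ); it has no zero divisors, but without unity it is not an integral domain
Commutative: Yes
Integral domain: No
Has unity: No

80ℤ (multiples of 80): Commutative=Yes, Unity=No


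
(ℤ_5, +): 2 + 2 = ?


Operation: addition mod 5
2 + 2 = (a + b) mod 5 with a = 2, b = 2

2 + 2 = 4


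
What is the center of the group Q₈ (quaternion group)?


Z(G) = {g ∈ G | gx = xg for all x ∈ G}
In Q₈ = {±1, ±i, ±j, ±k}, only ±1 commute with every element

Z(Q₈ (quaternion group)) = {1, -1}


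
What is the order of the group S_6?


|S_n| = n! (number of permutations of n symbols)
|S_6| = 6! = 720

|S_6| = 720


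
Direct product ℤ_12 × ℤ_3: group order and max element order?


|ℤ_12 × ℤ_3| = 12 × 3 = 36
Max element order = lcm(12,3) = 12
Cyclic? No (gcd=3)

|ℤ_12×ℤ_3| = 36, max element order = 12


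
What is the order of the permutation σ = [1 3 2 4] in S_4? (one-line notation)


Cycle decomposition: (2 3)
Cycle lengths: 2
Order = lcm(2) = 2

ord(σ) = 2


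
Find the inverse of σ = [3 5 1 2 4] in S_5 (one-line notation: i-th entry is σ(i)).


To find σ⁻¹, swap domain and range:
σ(1) = 3 → σ⁻¹(3) = 1
σ(2) = 5 → σ⁻¹(5) = 2
σ(3) = 1 → σ⁻¹(1) = 3
σ(4) = 2 → σ⁻¹(2) = 4
σ(5) = 4 → σ⁻¹(4) = 5

σ⁻¹ = [3 4 1 5 2]


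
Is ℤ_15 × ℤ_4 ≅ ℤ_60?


Comparing ℤ_15 × ℤ_4 and ℤ_60:
gcd(15,4) = 1, so ℤ_15 × ℤ_4 ≅ ℤ_60 (CRT)

Yes, ℤ_15 × ℤ_4 ≅ ℤ_60


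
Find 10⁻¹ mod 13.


Use the extended Euclidean algorithm to write 1 = 10·s + 13·t; then s mod 13 is the inverse.
Euclidean algorithm:
  10 = 0·13 + 10
  13 = 1·10 + 3
  10 = 3·3 + 1
  3 = 3·1 + 0
gcd(10,13) = 1
Back-substitution gives: 10·(4) + 13·(-3) = 1
So 10⁻¹ ≡ 4 ≡ 4 (mod 13)
Check: 10 × 4 = 40 ≡ 1 (mod 13) ✓

10⁻¹ ≡ 4 (mod 13)


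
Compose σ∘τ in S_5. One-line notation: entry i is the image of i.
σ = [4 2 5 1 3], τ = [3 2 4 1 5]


σ∘τ: apply τ first, then σ
1 →τ 3 →σ 5
2 →τ 2 →σ 2
3 →τ 4 →σ 1
4 →τ 1 →σ 4
5 →τ 5 →σ 3

σ∘τ = [5 2 1 4 3]


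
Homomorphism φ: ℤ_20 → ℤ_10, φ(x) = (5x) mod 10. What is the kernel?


Kernel = preimage of identity
ker(φ) = {x ∈ ℤ_20 : 5x ≡ 0 (mod 10)}. Since 10 | 20, φ is well-defined. The kernel is the cyclic subgroup ⟨2⟩ of ℤ_20 (order 10), i.e. {0, 2, 4, 6, 8, 10, 12, 14, 16, 18}

ker(φ) = {0, 2, 4, 6, 8, 10, 12, 14, 16, 18}


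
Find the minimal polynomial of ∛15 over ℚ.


∛15 satisfies x³ - 15 = 0, irreducible over ℚ (no rational root; 15 is not a perfect cube)

Minimal polynomial: x³ - 15


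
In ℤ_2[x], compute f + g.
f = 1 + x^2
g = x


Add coefficients mod 2:
x^0: 1 + 0 = 1 (mod 2)
x^1: 0 + 1 = 1 (mod 2)
x^2: 1 + 0 = 1 (mod 2)
Result: 1 + x + x^2

f + g = 1 + x + x^2


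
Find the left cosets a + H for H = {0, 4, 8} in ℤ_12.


H = {0, 4, 8}, |H| = 3
Number of cosets = |G|/|H| = 12/3 = 4
0 + H = {0, 4, 8}
1 + H = {1, 5, 9}
2 + H = {2, 6, 10}
3 + H = {3, 7, 11}

Cosets: 0+H={0,4,8}; 1+H={1,5,9}; 2+H={2,6,10}; 3+H={3,7,11}


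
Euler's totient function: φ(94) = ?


Factor n: 94 = 2 × 47
φ(n) = n · ∏(1 - 1/p) over distinct primes p | n
φ(94) = 94 · (1 - 1/2) · (1 - 1/47) = 46

φ(94) = 46


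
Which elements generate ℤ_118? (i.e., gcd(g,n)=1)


g generates ℤ_n iff gcd(g,n) = 1
Prime factors of 118: 2, 59
Generators are g ∈ {1,...,117} not divisible by any of these primes.
Generators: {1, 3, 5, 7, 9, 11, 13, 15, 17, 19, 21, 23, 25, 27, 29, 31, 33, 35, 37, 39, 41, 43, 45, 47, 49, 51, 53, 55, 57, 61, 63, 65, 67, 69, 71, 73, 75, 77, 79, 81, 83, 85, 87, 89, 91, 93, 95, 97, 99, 101, 103, 105, 107, 109, 111, 113, 115, 117}
Number of generators = φ(118) = 58

Generators of ℤ_118 = {1, 3, 5, 7, 9, 11, 13, 15, 17, 19, 21, 23, 25, 27, 29, 31, 33, 35, 37, 39, 41, 43, 45, 47, 49, 51, 53, 55, 57, 61, 63, 65, 67, 69, 71, 73, 75, 77, 79, 81, 83, 85, 87, 89, 91, 93, 95, 97, 99, 101, 103, 105, 107, 109, 111, 113, 115, 117}


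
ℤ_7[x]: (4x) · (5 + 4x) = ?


Expand and collect like terms; reduce coefficients mod 7:
x^0: 0·5 = 0 ≡ 0 (mod 7)
x^1: 0·4 + 4·5 = 20 ≡ 6 (mod 7)
x^2: 4·4 = 16 ≡ 2 (mod 7)
Result: 6x + 2x^2

f · g = 6x + 2x^2


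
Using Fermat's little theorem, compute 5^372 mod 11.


Fermat's little theorem: if p is prime and gcd(a,p)=1, then a^(p-1) ≡ 1 (mod p)
p = 11 is prime, gcd(5,11) = 1
Reduce exponent: 372 mod 10 = 2
So 5^372 ≡ 5^2 (mod 11)
5^2 mod 11 = 3

5^372 ≡ 3 (mod 11)


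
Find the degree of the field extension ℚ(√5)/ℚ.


√5 has minimal polynomial x² - 5 (irreducible over ℚ since 5 is squarefree)

[ℚ(√5)/ℚ] = 2


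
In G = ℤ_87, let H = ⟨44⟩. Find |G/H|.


|⟨44⟩| = n / gcd(44, 87) = 87 / 1 = 87
H is normal (ℤ_87 is abelian).
|G/H| = |G| / |H| = 87 / 87 = 1

|G/H| = 1


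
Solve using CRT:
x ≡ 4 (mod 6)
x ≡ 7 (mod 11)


m₁ = 6, m₂ = 11, gcd = 1, so CRT applies. M = m₁·m₂ = 66
Let M₁ = M/m₁ = 11, M₂ = M/m₂ = 6
Find y₁ ≡ M₁⁻¹ (mod m₁): 11⁻¹ ≡ 5 (mod 6)
Find y₂ ≡ M₂⁻¹ (mod m₂): 6⁻¹ ≡ 2 (mod 11)
x = a₁·M₁·y₁ + a₂·M₂·y₂ = 4·11·5 + 7·6·2 = 304
Reduce mod 66: x ≡ 40
Check: 40 mod 6 = 4 ✓, 40 mod 11 = 7 ✓

x ≡ 40 (mod 66)


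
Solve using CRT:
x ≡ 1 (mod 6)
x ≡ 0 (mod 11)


m₁ = 6, m₂ = 11, gcd = 1, so CRT applies. M = m₁·m₂ = 66
Let M₁ = M/m₁ = 11, M₂ = M/m₂ = 6
Find y₁ ≡ M₁⁻¹ (mod m₁): 11⁻¹ ≡ 5 (mod 6)
Find y₂ ≡ M₂⁻¹ (mod m₂): 6⁻¹ ≡ 2 (mod 11)
x = a₁·M₁·y₁ + a₂·M₂·y₂ = 1·11·5 + 0·6·2 = 55
Reduce mod 66: x ≡ 55
Check: 55 mod 6 = 1 ✓, 55 mod 11 = 0 ✓

x ≡ 55 (mod 66)


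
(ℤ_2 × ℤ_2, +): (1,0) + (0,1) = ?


Operation: componentwise addition mod (2, 2)
(1,0) + (0,1) = ((a₁+b₁) mod 2, (a₂+b₂) mod 2) with a = (1,0), b = (0,1)

(1,0) + (0,1) = (1,1)


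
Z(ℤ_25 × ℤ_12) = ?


Z(G) = {g ∈ G | gx = xg for all x ∈ G}
Direct product of abelian groups is abelian, so Z(G) = G

Z(ℤ_25 × ℤ_12) = ℤ_25 × ℤ_12


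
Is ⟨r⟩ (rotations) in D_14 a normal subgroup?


H = ⟨r⟩ (rotations) in D_14
The rotation subgroup ⟨r⟩ has index 2 in D_14, so it is normal

Yes, normal subgroup


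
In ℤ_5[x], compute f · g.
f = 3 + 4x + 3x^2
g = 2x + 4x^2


Expand and collect like terms; reduce coefficients mod 5:
x^0: 3·0 = 0 ≡ 0 (mod 5)
x^1: 3·2 + 4·0 = 6 ≡ 1 (mod 5)
x^2: 3·4 + 4·2 + 3·0 = 20 ≡ 0 (mod 5)
x^3: 4·4 + 3·2 = 22 ≡ 2 (mod 5)
x^4: 3·4 = 12 ≡ 2 (mod 5)
Result: x + 2x^3 + 2x^4

f · g = x + 2x^3 + 2x^4


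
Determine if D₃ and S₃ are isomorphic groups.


Comparing D₃ and S₃:
Both are the unique non-abelian group of order 6

Yes, D₃ ≅ S₃


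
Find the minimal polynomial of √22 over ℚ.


√22 satisfies x² - 22 = 0, irreducible over ℚ since 22 is squarefree

Minimal polynomial: x² - 22


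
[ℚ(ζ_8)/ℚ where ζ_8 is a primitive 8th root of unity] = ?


[ℚ(ζ_n):ℚ] = deg Φ_n(x) = φ(n). Here φ(8) = 4

[ℚ(ζ_8)/ℚ where ζ_8 is a primitive 8th root of unity] = 4


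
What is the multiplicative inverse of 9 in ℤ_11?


Use the extended Euclidean algorithm to write 1 = 9·s + 11·t; then s mod 11 is the inverse.
Euclidean algorithm:
  9 = 0·11 + 9
  11 = 1·9 + 2
  9 = 4·2 + 1
  2 = 2·1 + 0
gcd(9,11) = 1
Back-substitution gives: 9·(5) + 11·(-4) = 1
So 9⁻¹ ≡ 5 ≡ 5 (mod 11)
Check: 9 × 5 = 45 ≡ 1 (mod 11) ✓

9⁻¹ ≡ 5 (mod 11)


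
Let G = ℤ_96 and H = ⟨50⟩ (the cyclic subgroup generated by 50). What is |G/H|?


|⟨50⟩| = n / gcd(50, 96) = 96 / 2 = 48
H is normal (ℤ_96 is abelian).
|G/H| = |G| / |H| = 96 / 48 = 2

|G/H| = 2


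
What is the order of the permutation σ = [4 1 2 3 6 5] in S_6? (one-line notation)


Cycle decomposition: (1 4 3 2) (5 6)
Cycle lengths: 4, 2
Order = lcm(4, 2) = 4

ord(σ) = 4


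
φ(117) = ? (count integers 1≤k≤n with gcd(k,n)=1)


Factor n: 117 = 3^2 × 13
φ(n) = n · ∏(1 - 1/p) over distinct primes p | n
φ(117) = 117 · (1 - 1/3) · (1 - 1/13) = 72

φ(117) = 72


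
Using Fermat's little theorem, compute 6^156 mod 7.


Fermat's little theorem: if p is prime and gcd(a,p)=1, then a^(p-1) ≡ 1 (mod p)
p = 7 is prime, gcd(6,7) = 1
Reduce exponent: 156 mod 6 = 0
So 6^156 ≡ 6^0 (mod 7)
6^0 = 1

6^156 ≡ 1 (mod 7)


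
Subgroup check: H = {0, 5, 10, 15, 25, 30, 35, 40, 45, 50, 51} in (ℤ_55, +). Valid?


Subgroup test for H = {0, 5, 10, 15, 25, 30, 35, 40, 45, 50, 51} in (ℤ_55, +):
(1) 0 ∈ H? Yes
(2) Closure: for all a,b ∈ H, (a+b) mod 55 ∈ H? No  [counterexample: 5 + 15 = 20 ∉ H]
(3) Inverses: for all a ∈ H, -a mod 55 ∈ H? No

No, H is not a subgroup of ℤ_55


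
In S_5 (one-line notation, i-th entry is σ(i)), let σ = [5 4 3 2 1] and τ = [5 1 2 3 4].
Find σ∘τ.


σ∘τ: apply τ first, then σ
1 →τ 5 →σ 1
2 →τ 1 →σ 5
3 →τ 2 →σ 4
4 →τ 3 →σ 3
5 →τ 4 →σ 2

σ∘τ = [1 5 4 3 2]


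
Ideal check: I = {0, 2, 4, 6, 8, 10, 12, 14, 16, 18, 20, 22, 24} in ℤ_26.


Check ideal conditions for I = {0, 2, 4, 6, 8, 10, 12, 14, 16, 18, 20, 22, 24} in ℤ_26:
(1) I is an additive subgroup? Yes
(2) For r ∈ ℤ_26 and a ∈ I: r·a ∈ I? Yes

Yes, I is an ideal of ℤ_26


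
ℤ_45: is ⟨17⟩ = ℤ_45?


g generates ℤ_n iff gcd(g, n) = 1
gcd(17, 45) = 1
Since gcd = 1, 17 is a generator.

Yes, 17 generates ℤ_45


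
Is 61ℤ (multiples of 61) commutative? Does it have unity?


61ℤ is a commutative ring under +,× but has no multiplicative identity (1 ∉ 61ℤ); it has no zero divisors, but without unity it is not an integral domain
Commutative: Yes
Integral domain: No
Has unity: No

61ℤ (multiples of 61): Commutative=Yes, Unity=No


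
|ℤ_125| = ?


ℤ_n has n elements.

|ℤ_125| = 125


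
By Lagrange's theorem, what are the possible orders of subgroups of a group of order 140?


Lagrange's theorem: |H| divides |G|
|G| = 140
Divisors of 140: 1, 2, 4, 5, 7, 10, 14, 20, 28, 35, 70, 140

Possible subgroup orders: {1, 2, 4, 5, 7, 10, 14, 20, 28, 35, 70, 140}


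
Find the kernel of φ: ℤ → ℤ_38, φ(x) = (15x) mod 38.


Kernel = preimage of identity
ker(φ) = {x ∈ ℤ : 15x ≡ 0 (mod 38)}. gcd(15,38) = 1, so 15x ≡ 0 (mod 38) ⟺ x ≡ 0 (mod 38/1 = 38). Hence ker(φ) = 38ℤ

ker(φ) = 38ℤ


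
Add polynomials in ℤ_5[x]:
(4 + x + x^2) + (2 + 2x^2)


Add coefficients mod 5:
x^0: 4 + 2 = 1 (mod 5)
x^1: 1 + 0 = 1 (mod 5)
x^2: 1 + 2 = 3 (mod 5)
Result: 1 + x + 3x^2

f + g = 1 + x + 3x^2


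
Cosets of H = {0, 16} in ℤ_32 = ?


H = {0, 16}, |H| = 2
Number of cosets = |G|/|H| = 32/2 = 16
0 + H = {0, 16}
1 + H = {1, 17}
2 + H = {2, 18}
3 + H = {3, 19}
4 + H = {4, 20}
5 + H = {5, 21}
6 + H = {6, 22}
7 + H = {7, 23}
8 + H = {8, 24}
9 + H = {9, 25}
10 + H = {10, 26}
11 + H = {11, 27}
12 + H = {12, 28}
13 + H = {13, 29}
14 + H = {14, 30}
15 + H = {15, 31}

Cosets: 0+H={0,16}; 1+H={1,17}; 2+H={2,18}; 3+H={3,19}; 4+H={4,20}; 5+H={5,21}; 6+H={6,22}; 7+H={7,23}; 8+H={8,24}; 9+H={9,25}; 10+H={10,26}; 11+H={11,27}; 12+H={12,28}; 13+H={13,29}; 14+H={14,30}; 15+H={15,31}


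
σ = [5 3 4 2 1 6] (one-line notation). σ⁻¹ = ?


To find σ⁻¹, swap domain and range:
σ(1) = 5 → σ⁻¹(5) = 1
σ(2) = 3 → σ⁻¹(3) = 2
σ(3) = 4 → σ⁻¹(4) = 3
σ(4) = 2 → σ⁻¹(2) = 4
σ(5) = 1 → σ⁻¹(1) = 5
σ(6) = 6 → σ⁻¹(6) = 6

σ⁻¹ = [5 4 2 3 1 6]


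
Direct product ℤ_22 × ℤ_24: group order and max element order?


|ℤ_22 × ℤ_24| = 22 × 24 = 528
Max element order = lcm(22,24) = 264
Cyclic? No (gcd=2)

|ℤ_22×ℤ_24| = 528, max element order = 264


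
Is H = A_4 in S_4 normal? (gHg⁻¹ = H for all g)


H = A_4 in S_4
A_4 has index 2 in S_4, and every subgroup of index 2 is normal

Yes, normal subgroup


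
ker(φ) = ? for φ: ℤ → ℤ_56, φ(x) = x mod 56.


Kernel = preimage of identity
ker(φ) = {x ∈ ℤ : x ≡ 0 (mod 56)} = 56ℤ = {0, ±56, ±112, ...}

ker(φ) = 56ℤ


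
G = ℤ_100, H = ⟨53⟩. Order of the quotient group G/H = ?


|⟨53⟩| = n / gcd(53, 100) = 100 / 1 = 100
H is normal (ℤ_100 is abelian).
|G/H| = |G| / |H| = 100 / 100 = 1

|G/H| = 1


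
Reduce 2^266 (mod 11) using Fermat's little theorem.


Fermat's little theorem: if p is prime and gcd(a,p)=1, then a^(p-1) ≡ 1 (mod p)
p = 11 is prime, gcd(2,11) = 1
Reduce exponent: 266 mod 10 = 6
So 2^266 ≡ 2^6 (mod 11)
2^6 mod 11 = 9

2^266 ≡ 9 (mod 11)


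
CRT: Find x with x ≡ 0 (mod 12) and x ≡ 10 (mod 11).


m₁ = 12, m₂ = 11, gcd = 1, so CRT applies. M = m₁·m₂ = 132
Let M₁ = M/m₁ = 11, M₂ = M/m₂ = 12
Find y₁ ≡ M₁⁻¹ (mod m₁): 11⁻¹ ≡ 11 (mod 12)
Find y₂ ≡ M₂⁻¹ (mod m₂): 12⁻¹ ≡ 1 (mod 11)
x = a₁·M₁·y₁ + a₂·M₂·y₂ = 0·11·11 + 10·12·1 = 120
Reduce mod 132: x ≡ 120
Check: 120 mod 12 = 0 ✓, 120 mod 11 = 10 ✓

x ≡ 120 (mod 132)


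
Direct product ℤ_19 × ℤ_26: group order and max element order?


|ℤ_19 × ℤ_26| = 19 × 26 = 494
Max element order = lcm(19,26) = 494
Cyclic? Yes (gcd=1)

|ℤ_19×ℤ_26| = 494, max element order = 494


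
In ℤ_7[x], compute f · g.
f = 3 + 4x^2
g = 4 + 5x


Expand and collect like terms; reduce coefficients mod 7:
x^0: 3·4 = 12 ≡ 5 (mod 7)
x^1: 3·5 + 0·4 = 15 ≡ 1 (mod 7)
x^2: 0·5 + 4·4 = 16 ≡ 2 (mod 7)
x^3: 4·5 = 20 ≡ 6 (mod 7)
Result: 5 + x + 2x^2 + 6x^3

f · g = 5 + x + 2x^2 + 6x^3


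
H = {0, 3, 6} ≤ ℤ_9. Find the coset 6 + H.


6 + H = {6 + h (mod 9) : h ∈ H}
6+0=6, 6+3=0, 6+6=3
6 + H = {0, 3, 6} = 0 + H

6 + H = {0, 3, 6}


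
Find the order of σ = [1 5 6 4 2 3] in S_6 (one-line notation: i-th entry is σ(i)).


Cycle decomposition: (2 5) (3 6)
Cycle lengths: 2, 2
Order = lcm(2, 2) = 2

ord(σ) = 2


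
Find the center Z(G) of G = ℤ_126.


Z(G) = {g ∈ G | gx = xg for all x ∈ G}
ℤ_126 is abelian, so Z(G) = G

Z(ℤ_126) = ℤ_126


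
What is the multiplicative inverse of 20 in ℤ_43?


Use the extended Euclidean algorithm to write 1 = 20·s + 43·t; then s mod 43 is the inverse.
Euclidean algorithm:
  20 = 0·43 + 20
  43 = 2·20 + 3
  20 = 6·3 + 2
  3 = 1·2 + 1
  2 = 2·1 + 0
gcd(20,43) = 1
Back-substitution gives: 20·(-15) + 43·(7) = 1
So 20⁻¹ ≡ -15 ≡ 28 (mod 43)
Check: 20 × 28 = 560 ≡ 1 (mod 43) ✓

20⁻¹ ≡ 28 (mod 43)


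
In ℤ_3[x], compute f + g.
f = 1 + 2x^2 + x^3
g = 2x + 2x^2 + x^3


Add coefficients mod 3:
x^0: 1 + 0 = 1 (mod 3)
x^1: 0 + 2 = 2 (mod 3)
x^2: 2 + 2 = 1 (mod 3)
x^3: 1 + 1 = 2 (mod 3)
Result: 1 + 2x + x^2 + 2x^3

f + g = 1 + 2x + x^2 + 2x^3


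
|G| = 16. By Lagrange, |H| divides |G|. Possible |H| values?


Lagrange's theorem: |H| divides |G|
|G| = 16
Divisors of 16: 1, 2, 4, 8, 16

Possible subgroup orders: {1, 2, 4, 8, 16}


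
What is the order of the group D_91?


|D_n| = 2n (n rotations and n reflections)
|D_91| = 2×91 = 182

|D_91| = 182


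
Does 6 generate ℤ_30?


g generates ℤ_n iff gcd(g, n) = 1
gcd(6, 30) = 6
Since gcd = 6 ≠ 1, ⟨6⟩ has order 5 < 30, so 6 is not a generator.

No, 6 does not generate ℤ_30


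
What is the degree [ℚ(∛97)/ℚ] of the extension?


∛97 has minimal polynomial x³ - 97 (irreducible over ℚ since 97 is not a perfect cube)

[ℚ(∛97)/ℚ] = 3


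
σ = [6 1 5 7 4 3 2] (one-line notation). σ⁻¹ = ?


To find σ⁻¹, swap domain and range:
σ(1) = 6 → σ⁻¹(6) = 1
σ(2) = 1 → σ⁻¹(1) = 2
σ(3) = 5 → σ⁻¹(5) = 3
σ(4) = 7 → σ⁻¹(7) = 4
σ(5) = 4 → σ⁻¹(4) = 5
σ(6) = 3 → σ⁻¹(3) = 6
σ(7) = 2 → σ⁻¹(2) = 7

σ⁻¹ = [2 7 6 5 3 1 4]


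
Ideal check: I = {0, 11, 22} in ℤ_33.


Check ideal conditions for I = {0, 11, 22} in ℤ_33:
(1) I is an additive subgroup? Yes
(2) For r ∈ ℤ_33 and a ∈ I: r·a ∈ I? Yes

Yes, I is an ideal of ℤ_33


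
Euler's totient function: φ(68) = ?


Factor n: 68 = 2^2 × 17
φ(n) = n · ∏(1 - 1/p) over distinct primes p | n
φ(68) = 68 · (1 - 1/2) · (1 - 1/17) = 32

φ(68) = 32


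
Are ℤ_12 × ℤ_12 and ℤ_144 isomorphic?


Comparing ℤ_12 × ℤ_12 and ℤ_144:
gcd(12,12) = 12 ≠ 1. Max element order in ℤ_12×ℤ_12 is lcm(12,12) = 12 < 144, so it has no element of order 144

No, ℤ_12 × ℤ_12 ≇ ℤ_144


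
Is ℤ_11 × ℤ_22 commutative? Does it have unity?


Direct product ring; commutative with unity (1,1); but (1,0)·(0,1) = (0,0) gives zero divisors, so not an integral domain
Commutative: Yes
Integral domain: No
Has unity: Yes

ℤ_11 × ℤ_22: Commutative=Yes, Unity=Yes


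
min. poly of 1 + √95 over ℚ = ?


Let α = 1 + √95. Then α - 1 = √95, so (α - 1)² = 95, giving α² - 2α - 94 = 0. Degree 2 and α ∉ ℚ, so this is the minimal polynomial.

Minimal polynomial: x² - 2x - 94


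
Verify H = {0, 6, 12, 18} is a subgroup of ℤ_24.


Subgroup test for H = {0, 6, 12, 18} in (ℤ_24, +):
(1) 0 ∈ H? Yes
(2) Closure: for all a,b ∈ H, (a+b) mod 24 ∈ H? Yes
(3) Inverses: for all a ∈ H, -a mod 24 ∈ H? Yes

Yes, H is a subgroup of ℤ_24


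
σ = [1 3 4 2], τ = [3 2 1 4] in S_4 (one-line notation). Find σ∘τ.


σ∘τ: apply τ first, then σ
1 →τ 3 →σ 4
2 →τ 2 →σ 3
3 →τ 1 →σ 1
4 →τ 4 →σ 2

σ∘τ = [4 3 1 2]


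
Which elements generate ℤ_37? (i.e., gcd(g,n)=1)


g generates ℤ_n iff gcd(g,n) = 1
Prime factors of 37: 37
Generators are g ∈ {1,...,36} not divisible by any of these primes.
Generators: {1, 2, 3, 4, 5, 6, 7, 8, 9, 10, 11, 12, 13, 14, 15, 16, 17, 18, 19, 20, 21, 22, 23, 24, 25, 26, 27, 28, 29, 30, 31, 32, 33, 34, 35, 36}
Number of generators = φ(37) = 36

Generators of ℤ_37 = {1, 2, 3, 4, 5, 6, 7, 8, 9, 10, 11, 12, 13, 14, 15, 16, 17, 18, 19, 20, 21, 22, 23, 24, 25, 26, 27, 28, 29, 30, 31, 32, 33, 34, 35, 36}


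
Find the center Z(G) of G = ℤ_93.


Z(G) = {g ∈ G | gx = xg for all x ∈ G}
ℤ_93 is abelian, so Z(G) = G

Z(ℤ_93) = ℤ_93


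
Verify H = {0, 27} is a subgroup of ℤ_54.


Subgroup test for H = {0, 27} in (ℤ_54, +):
(1) 0 ∈ H? Yes
(2) Closure: for all a,b ∈ H, (a+b) mod 54 ∈ H? Yes
(3) Inverses: for all a ∈ H, -a mod 54 ∈ H? Yes

Yes, H is a subgroup of ℤ_54


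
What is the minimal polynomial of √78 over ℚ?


√78 satisfies x² - 78 = 0, irreducible over ℚ since 78 is squarefree

Minimal polynomial: x² - 78


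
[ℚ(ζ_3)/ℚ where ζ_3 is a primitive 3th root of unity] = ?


[ℚ(ζ_n):ℚ] = deg Φ_n(x) = φ(n). Here φ(3) = 2

[ℚ(ζ_3)/ℚ where ζ_3 is a primitive 3th root of unity] = 2


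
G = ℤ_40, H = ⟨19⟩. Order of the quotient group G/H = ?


|⟨19⟩| = n / gcd(19, 40) = 40 / 1 = 40
H is normal (ℤ_40 is abelian).
|G/H| = |G| / |H| = 40 / 40 = 1

|G/H| = 1


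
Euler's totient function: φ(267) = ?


Factor n: 267 = 3 × 89
φ(n) = n · ∏(1 - 1/p) over distinct primes p | n
φ(267) = 267 · (1 - 1/3) · (1 - 1/89) = 176

φ(267) = 176


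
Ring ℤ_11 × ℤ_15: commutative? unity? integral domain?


Direct product ring; commutative with unity (1,1); but (1,0)·(0,1) = (0,0) gives zero divisors, so not an integral domain
Commutative: Yes
Integral domain: No
Has unity: Yes

ℤ_11 × ℤ_15: Commutative=Yes, Unity=Yes


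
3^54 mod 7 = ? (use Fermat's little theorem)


Fermat's little theorem: if p is prime and gcd(a,p)=1, then a^(p-1) ≡ 1 (mod p)
p = 7 is prime, gcd(3,7) = 1
Reduce exponent: 54 mod 6 = 0
So 3^54 ≡ 3^0 (mod 7)
3^0 = 1

3^54 ≡ 1 (mod 7)


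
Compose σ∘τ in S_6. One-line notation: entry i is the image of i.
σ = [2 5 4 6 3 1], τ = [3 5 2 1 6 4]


σ∘τ: apply τ first, then σ
1 →τ 3 →σ 4
2 →τ 5 →σ 3
3 →τ 2 →σ 5
4 →τ 1 →σ 2
5 →τ 6 →σ 1
6 →τ 4 →σ 6

σ∘τ = [4 3 5 2 1 6]


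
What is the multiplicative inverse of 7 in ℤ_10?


Use the extended Euclidean algorithm to write 1 = 7·s + 10·t; then s mod 10 is the inverse.
Euclidean algorithm:
  7 = 0·10 + 7
  10 = 1·7 + 3
  7 = 2·3 + 1
  3 = 3·1 + 0
gcd(7,10) = 1
Back-substitution gives: 7·(3) + 10·(-2) = 1
So 7⁻¹ ≡ 3 ≡ 3 (mod 10)
Check: 7 × 3 = 21 ≡ 1 (mod 10) ✓

7⁻¹ ≡ 3 (mod 10)


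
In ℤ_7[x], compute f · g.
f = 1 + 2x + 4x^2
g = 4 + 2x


Expand and collect like terms; reduce coefficients mod 7:
x^0: 1·4 = 4 ≡ 4 (mod 7)
x^1: 1·2 + 2·4 = 10 ≡ 3 (mod 7)
x^2: 2·2 + 4·4 = 20 ≡ 6 (mod 7)
x^3: 4·2 = 8 ≡ 1 (mod 7)
Result: 4 + 3x + 6x^2 + x^3

f · g = 4 + 3x + 6x^2 + x^3


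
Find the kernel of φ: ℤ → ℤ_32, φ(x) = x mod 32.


Kernel = preimage of identity
ker(φ) = {x ∈ ℤ : x ≡ 0 (mod 32)} = 32ℤ = {0, ±32, ±64, ...}

ker(φ) = 32ℤ


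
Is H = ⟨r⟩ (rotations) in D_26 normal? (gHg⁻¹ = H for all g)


H = ⟨r⟩ (rotations) in D_26
The rotation subgroup ⟨r⟩ has index 2 in D_26, so it is normal

Yes, normal subgroup


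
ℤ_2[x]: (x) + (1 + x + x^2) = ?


Add coefficients mod 2:
x^0: 0 + 1 = 1 (mod 2)
x^1: 1 + 1 = 0 (mod 2)
x^2: 0 + 1 = 1 (mod 2)
Result: 1 + x^2

f + g = 1 + x^2


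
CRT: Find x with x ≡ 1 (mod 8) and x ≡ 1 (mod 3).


m₁ = 8, m₂ = 3, gcd = 1, so CRT applies. M = m₁·m₂ = 24
Let M₁ = M/m₁ = 3, M₂ = M/m₂ = 8
Find y₁ ≡ M₁⁻¹ (mod m₁): 3⁻¹ ≡ 3 (mod 8)
Find y₂ ≡ M₂⁻¹ (mod m₂): 8⁻¹ ≡ 2 (mod 3)
x = a₁·M₁·y₁ + a₂·M₂·y₂ = 1·3·3 + 1·8·2 = 25
Reduce mod 24: x ≡ 1
Check: 1 mod 8 = 1 ✓, 1 mod 3 = 1 ✓

x ≡ 1 (mod 24)


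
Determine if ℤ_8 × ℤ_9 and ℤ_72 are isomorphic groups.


Comparing ℤ_8 × ℤ_9 and ℤ_72:
gcd(8,9) = 1, so ℤ_8 × ℤ_9 ≅ ℤ_72 (CRT)

Yes, ℤ_8 × ℤ_9 ≅ ℤ_72


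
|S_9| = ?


|S_n| = n! (number of permutations of n symbols)
|S_9| = 9! = 362880

|S_9| = 362880


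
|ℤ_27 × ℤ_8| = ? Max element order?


|ℤ_27 × ℤ_8| = 27 × 8 = 216
Max element order = lcm(27,8) = 216
Cyclic? Yes (gcd=1)

|ℤ_27×ℤ_8| = 216, max element order = 216
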